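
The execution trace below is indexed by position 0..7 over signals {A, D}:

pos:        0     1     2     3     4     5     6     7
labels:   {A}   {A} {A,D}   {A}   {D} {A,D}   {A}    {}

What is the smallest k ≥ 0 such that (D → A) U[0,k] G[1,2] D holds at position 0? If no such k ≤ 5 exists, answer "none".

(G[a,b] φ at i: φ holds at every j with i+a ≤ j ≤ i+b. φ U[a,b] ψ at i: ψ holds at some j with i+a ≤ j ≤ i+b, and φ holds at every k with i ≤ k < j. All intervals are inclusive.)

Need earliest j ≥ 0 with G[1,2] D, and (D → A) at every k in [0,j-1].
  j=0: rhs fails.
  j=1: rhs fails.
  j=2: rhs fails.
  j=3: rhs holds; lhs holds on [0,2]. k = 3.

3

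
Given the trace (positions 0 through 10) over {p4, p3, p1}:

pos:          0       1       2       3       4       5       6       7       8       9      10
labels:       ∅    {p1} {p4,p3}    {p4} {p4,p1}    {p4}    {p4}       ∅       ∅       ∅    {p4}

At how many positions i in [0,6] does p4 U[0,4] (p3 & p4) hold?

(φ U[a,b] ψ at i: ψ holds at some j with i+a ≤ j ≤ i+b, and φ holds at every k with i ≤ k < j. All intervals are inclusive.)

Evaluate at each i in [0,6]:
  i=0: ✗ (lhs fails at k=0 before rhs at j=2)
  i=1: ✗ (lhs fails at k=1 before rhs at j=2)
  i=2: ✓ (rhs at j=2)
  i=3: ✗ (no rhs in [3,7])
  i=4: ✗ (no rhs in [4,8])
  i=5: ✗ (no rhs in [5,9])
  i=6: ✗ (no rhs in [6,10])
Positions where it holds: {2} → 1.

1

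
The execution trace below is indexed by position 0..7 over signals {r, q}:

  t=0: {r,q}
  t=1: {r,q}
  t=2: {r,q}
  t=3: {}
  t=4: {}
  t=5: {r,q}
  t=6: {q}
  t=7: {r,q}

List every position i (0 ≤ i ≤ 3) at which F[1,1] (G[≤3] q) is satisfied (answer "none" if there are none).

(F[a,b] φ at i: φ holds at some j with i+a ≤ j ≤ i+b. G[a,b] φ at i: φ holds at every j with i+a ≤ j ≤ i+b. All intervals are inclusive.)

Evaluate at each i in [0,3]:
  i=0: ✗ (none in [1,1])
  i=1: ✗ (none in [2,2])
  i=2: ✗ (none in [3,3])
  i=3: ✗ (none in [4,4])

none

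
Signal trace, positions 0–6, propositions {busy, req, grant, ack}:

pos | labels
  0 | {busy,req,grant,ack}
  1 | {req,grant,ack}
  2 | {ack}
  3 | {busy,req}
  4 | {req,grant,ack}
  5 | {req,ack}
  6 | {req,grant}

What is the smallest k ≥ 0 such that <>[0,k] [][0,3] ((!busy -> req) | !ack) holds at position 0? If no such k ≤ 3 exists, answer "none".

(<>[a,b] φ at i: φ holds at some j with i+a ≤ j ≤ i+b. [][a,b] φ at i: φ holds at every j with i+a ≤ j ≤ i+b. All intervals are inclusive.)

Scan j = 0,1,… for [][0,3] ((!busy -> req) | !ack):
  j=0: fails
  j=1: fails
  j=2: fails
  j=3: holds
First hit at j=3, so smallest k = 3-0 = 3.

3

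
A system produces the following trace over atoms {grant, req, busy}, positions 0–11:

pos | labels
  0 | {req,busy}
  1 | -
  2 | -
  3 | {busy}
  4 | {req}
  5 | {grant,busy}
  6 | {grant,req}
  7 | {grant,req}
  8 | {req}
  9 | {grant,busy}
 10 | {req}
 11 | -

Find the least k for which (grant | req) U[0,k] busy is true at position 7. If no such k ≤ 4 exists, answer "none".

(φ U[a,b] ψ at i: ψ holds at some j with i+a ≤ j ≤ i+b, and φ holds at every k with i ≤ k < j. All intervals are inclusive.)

Need earliest j ≥ 7 with busy, and (grant | req) at every k in [7,j-1].
  j=7: rhs fails.
  j=8: rhs fails.
  j=9: rhs holds; lhs holds on [7,8]. k = 2.

2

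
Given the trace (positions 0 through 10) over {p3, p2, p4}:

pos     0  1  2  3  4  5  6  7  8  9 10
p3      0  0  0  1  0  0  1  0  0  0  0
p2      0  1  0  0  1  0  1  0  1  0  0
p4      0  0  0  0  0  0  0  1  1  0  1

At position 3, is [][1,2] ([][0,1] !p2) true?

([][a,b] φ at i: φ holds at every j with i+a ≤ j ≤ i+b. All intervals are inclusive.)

False

Check [][0,1] !p2 at every j in [4,5]:
  j=4: fails at 4
  j=5: fails at 6
Fails at j=4 → formula fails.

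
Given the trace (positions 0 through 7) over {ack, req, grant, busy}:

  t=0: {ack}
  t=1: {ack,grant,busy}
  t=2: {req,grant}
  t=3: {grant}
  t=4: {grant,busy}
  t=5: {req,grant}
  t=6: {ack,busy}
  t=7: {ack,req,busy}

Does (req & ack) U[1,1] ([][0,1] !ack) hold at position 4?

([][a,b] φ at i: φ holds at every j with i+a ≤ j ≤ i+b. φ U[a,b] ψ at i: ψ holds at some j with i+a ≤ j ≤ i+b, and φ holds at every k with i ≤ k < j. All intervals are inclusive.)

Need some j in [5,5] with [][0,1] !ack, and (req & ack) at every k in [4,j-1].
  j=5: [][0,1] !ack — fails at 6.
No j in the window works → until fails.

Does not hold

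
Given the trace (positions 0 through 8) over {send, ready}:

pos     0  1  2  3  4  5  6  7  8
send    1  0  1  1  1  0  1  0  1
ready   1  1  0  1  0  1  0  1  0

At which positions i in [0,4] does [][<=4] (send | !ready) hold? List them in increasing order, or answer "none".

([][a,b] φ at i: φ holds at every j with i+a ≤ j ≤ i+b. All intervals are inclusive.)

none

Evaluate at each i in [0,4]:
  i=0: ✗ (fails at j=1)
  i=1: ✗ (fails at j=1)
  i=2: ✗ (fails at j=5)
  i=3: ✗ (fails at j=5)
  i=4: ✗ (fails at j=5)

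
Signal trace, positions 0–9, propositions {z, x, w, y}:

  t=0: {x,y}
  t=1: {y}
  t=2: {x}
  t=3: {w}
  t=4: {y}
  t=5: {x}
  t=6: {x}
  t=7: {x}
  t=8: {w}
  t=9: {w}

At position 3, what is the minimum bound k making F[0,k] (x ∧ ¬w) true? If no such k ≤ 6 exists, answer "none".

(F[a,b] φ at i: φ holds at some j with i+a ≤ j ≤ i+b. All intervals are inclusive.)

2

Scan j = 3,4,… for (x ∧ ¬w):
  j=3: fails
  j=4: fails
  j=5: holds
First hit at j=5, so smallest k = 5-3 = 2.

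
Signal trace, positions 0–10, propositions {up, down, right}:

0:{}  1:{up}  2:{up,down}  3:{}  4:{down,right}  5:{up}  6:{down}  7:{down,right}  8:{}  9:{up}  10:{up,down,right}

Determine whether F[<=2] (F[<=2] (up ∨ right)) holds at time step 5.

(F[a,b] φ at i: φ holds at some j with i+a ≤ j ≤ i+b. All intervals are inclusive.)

True

Check F[<=2] (up ∨ right) at each j in [5,7]:
  j=5: holds (witness at 5)
  j=6: holds (witness at 7)
  j=7: holds (witness at 7)
Found at j=5 → formula holds.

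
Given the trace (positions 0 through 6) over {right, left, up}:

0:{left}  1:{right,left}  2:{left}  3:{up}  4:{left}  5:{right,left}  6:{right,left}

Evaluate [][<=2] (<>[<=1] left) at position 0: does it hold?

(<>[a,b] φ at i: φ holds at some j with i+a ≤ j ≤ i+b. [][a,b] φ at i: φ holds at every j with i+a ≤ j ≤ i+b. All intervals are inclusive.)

Check <>[<=1] left at every j in [0,2]:
  j=0: holds (witness at 0)
  j=1: holds (witness at 1)
  j=2: holds (witness at 2)
All positions satisfy it → formula holds.

Holds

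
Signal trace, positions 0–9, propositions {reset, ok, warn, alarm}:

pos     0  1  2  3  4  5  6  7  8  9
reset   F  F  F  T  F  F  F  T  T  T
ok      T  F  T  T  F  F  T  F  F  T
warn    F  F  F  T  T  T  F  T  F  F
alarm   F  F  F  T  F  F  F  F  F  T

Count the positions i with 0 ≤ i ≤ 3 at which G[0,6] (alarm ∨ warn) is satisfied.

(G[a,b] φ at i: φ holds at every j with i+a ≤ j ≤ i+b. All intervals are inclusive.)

0

Evaluate at each i in [0,3]:
  i=0: ✗ (fails at j=0)
  i=1: ✗ (fails at j=1)
  i=2: ✗ (fails at j=2)
  i=3: ✗ (fails at j=6)
Positions where it holds: {} → 0.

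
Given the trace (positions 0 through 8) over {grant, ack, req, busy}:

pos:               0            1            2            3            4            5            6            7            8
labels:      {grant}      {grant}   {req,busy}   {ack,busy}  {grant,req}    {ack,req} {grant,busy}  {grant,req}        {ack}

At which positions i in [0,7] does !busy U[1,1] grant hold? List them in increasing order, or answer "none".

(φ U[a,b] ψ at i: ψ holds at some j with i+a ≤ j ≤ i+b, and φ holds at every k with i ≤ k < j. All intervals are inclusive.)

Evaluate at each i in [0,7]:
  i=0: ✓ (rhs at j=1; lhs holds on [0,0])
  i=1: ✗ (no rhs in [2,2])
  i=2: ✗ (no rhs in [3,3])
  i=3: ✗ (lhs fails at k=3 before rhs at j=4)
  i=4: ✗ (no rhs in [5,5])
  i=5: ✓ (rhs at j=6; lhs holds on [5,5])
  i=6: ✗ (lhs fails at k=6 before rhs at j=7)
  i=7: ✗ (no rhs in [8,8])

0, 5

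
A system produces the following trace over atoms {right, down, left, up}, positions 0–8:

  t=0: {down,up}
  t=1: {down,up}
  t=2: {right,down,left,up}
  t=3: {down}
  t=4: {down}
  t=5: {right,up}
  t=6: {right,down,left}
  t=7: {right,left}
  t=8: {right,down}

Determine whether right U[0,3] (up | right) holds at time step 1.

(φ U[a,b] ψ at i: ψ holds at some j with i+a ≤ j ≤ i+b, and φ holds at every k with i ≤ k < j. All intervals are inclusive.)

Holds

Need some j in [1,4] with (up | right), and right at every k in [1,j-1].
  j=1: (up | right) holds; no prefix to check → satisfied.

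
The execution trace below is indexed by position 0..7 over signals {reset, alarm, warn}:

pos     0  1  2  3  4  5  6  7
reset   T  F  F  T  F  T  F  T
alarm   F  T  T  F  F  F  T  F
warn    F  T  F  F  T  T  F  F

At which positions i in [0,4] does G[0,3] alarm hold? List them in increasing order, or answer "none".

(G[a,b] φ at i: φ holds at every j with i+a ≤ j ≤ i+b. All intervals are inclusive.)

none

Evaluate at each i in [0,4]:
  i=0: ✗ (fails at j=0)
  i=1: ✗ (fails at j=3)
  i=2: ✗ (fails at j=3)
  i=3: ✗ (fails at j=3)
  i=4: ✗ (fails at j=4)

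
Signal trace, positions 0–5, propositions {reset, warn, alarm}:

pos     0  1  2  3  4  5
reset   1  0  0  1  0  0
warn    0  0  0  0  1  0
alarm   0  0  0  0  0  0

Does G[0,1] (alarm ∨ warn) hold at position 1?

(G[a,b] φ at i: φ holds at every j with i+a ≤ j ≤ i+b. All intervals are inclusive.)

No

Check (alarm ∨ warn) at every j in [1,2]:
  j=1: false
  j=2: false
Fails at j=1 → formula fails.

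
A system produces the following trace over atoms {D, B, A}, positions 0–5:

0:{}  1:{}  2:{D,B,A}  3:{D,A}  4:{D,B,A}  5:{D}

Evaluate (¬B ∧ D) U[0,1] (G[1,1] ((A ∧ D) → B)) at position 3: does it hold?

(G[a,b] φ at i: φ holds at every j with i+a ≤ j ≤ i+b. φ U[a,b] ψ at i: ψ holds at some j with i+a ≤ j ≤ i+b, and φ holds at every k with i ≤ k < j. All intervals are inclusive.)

True

Need some j in [3,4] with G[1,1] ((A ∧ D) → B), and (¬B ∧ D) at every k in [3,j-1].
  j=3: G[1,1] ((A ∧ D) → B) holds; no prefix to check → satisfied.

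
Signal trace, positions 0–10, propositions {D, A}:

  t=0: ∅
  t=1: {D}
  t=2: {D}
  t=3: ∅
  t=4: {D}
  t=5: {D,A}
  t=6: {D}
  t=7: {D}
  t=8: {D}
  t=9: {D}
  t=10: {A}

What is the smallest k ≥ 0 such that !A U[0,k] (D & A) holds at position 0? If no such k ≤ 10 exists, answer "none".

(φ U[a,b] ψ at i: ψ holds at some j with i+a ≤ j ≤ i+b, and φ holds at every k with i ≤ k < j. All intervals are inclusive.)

Need earliest j ≥ 0 with (D & A), and !A at every k in [0,j-1].
  j=0: rhs fails.
  j=1: rhs fails.
  j=2: rhs fails.
  j=3: rhs fails.
  j=4: rhs fails.
  j=5: rhs holds; lhs holds on [0,4]. k = 5.

5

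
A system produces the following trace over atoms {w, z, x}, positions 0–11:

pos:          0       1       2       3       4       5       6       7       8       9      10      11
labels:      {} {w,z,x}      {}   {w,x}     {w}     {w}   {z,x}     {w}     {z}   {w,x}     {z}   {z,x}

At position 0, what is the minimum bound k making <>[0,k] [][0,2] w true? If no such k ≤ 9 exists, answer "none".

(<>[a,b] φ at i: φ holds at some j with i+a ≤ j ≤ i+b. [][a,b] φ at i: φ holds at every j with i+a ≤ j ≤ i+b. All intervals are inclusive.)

3

Scan j = 0,1,… for [][0,2] w:
  j=0: fails
  j=1: fails
  j=2: fails
  j=3: holds
First hit at j=3, so smallest k = 3-0 = 3.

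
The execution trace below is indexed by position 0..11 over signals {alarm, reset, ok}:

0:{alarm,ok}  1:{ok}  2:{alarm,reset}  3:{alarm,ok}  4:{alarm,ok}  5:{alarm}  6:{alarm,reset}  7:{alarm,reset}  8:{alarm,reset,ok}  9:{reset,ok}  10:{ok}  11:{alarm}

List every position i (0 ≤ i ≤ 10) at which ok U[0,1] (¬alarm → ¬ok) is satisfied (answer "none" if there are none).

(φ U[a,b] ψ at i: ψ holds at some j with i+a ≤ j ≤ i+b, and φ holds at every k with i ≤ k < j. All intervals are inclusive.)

0, 1, 2, 3, 4, 5, 6, 7, 8, 10

Evaluate at each i in [0,10]:
  i=0: ✓ (rhs at j=0)
  i=1: ✓ (rhs at j=2; lhs holds on [1,1])
  i=2: ✓ (rhs at j=2)
  i=3: ✓ (rhs at j=3)
  i=4: ✓ (rhs at j=4)
  i=5: ✓ (rhs at j=5)
  i=6: ✓ (rhs at j=6)
  i=7: ✓ (rhs at j=7)
  i=8: ✓ (rhs at j=8)
  i=9: ✗ (no rhs in [9,10])
  i=10: ✓ (rhs at j=11; lhs holds on [10,10])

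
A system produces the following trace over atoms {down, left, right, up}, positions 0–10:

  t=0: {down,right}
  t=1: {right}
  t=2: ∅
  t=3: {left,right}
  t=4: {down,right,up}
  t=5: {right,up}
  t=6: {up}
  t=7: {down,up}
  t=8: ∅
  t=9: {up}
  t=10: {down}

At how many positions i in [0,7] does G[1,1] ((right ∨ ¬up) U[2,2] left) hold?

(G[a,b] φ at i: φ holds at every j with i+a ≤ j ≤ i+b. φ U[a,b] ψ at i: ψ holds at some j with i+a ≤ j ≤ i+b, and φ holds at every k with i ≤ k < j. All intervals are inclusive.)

Evaluate at each i in [0,7]:
  i=0: ✓ (all of [1,1])
  i=1: ✗ (fails at j=2)
  i=2: ✗ (fails at j=3)
  i=3: ✗ (fails at j=4)
  i=4: ✗ (fails at j=5)
  i=5: ✗ (fails at j=6)
  i=6: ✗ (fails at j=7)
  i=7: ✗ (fails at j=8)
Positions where it holds: {0} → 1.

1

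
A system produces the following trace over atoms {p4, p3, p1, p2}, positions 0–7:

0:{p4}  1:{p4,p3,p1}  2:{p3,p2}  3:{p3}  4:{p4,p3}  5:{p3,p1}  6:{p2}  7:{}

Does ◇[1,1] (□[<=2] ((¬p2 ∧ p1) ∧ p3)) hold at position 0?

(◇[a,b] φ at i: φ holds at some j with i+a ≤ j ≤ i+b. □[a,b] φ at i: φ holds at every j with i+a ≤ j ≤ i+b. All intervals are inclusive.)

Check □[<=2] ((¬p2 ∧ p1) ∧ p3) at each j in [1,1]:
  j=1: fails at 2
No position in the window satisfies it → formula fails.

No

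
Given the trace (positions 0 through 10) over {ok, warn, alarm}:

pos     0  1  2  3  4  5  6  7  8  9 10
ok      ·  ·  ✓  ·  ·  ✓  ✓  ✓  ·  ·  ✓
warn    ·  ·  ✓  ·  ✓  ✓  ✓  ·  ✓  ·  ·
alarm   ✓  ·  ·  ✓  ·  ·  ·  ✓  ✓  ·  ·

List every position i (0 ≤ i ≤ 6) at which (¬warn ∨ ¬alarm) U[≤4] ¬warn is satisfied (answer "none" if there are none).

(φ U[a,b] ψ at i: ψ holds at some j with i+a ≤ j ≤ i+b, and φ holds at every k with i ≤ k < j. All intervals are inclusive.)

Evaluate at each i in [0,6]:
  i=0: ✓ (rhs at j=0)
  i=1: ✓ (rhs at j=1)
  i=2: ✓ (rhs at j=3; lhs holds on [2,2])
  i=3: ✓ (rhs at j=3)
  i=4: ✓ (rhs at j=7; lhs holds on [4,6])
  i=5: ✓ (rhs at j=7; lhs holds on [5,6])
  i=6: ✓ (rhs at j=7; lhs holds on [6,6])

0, 1, 2, 3, 4, 5, 6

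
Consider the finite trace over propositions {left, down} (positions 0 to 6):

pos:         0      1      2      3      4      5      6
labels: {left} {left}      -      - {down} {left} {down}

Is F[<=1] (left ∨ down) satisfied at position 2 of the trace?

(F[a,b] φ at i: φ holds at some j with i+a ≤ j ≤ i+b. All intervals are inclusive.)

Check (left ∨ down) at each j in [2,3]:
  j=2: false
  j=3: false
No position in the window satisfies it → formula fails.

Does not hold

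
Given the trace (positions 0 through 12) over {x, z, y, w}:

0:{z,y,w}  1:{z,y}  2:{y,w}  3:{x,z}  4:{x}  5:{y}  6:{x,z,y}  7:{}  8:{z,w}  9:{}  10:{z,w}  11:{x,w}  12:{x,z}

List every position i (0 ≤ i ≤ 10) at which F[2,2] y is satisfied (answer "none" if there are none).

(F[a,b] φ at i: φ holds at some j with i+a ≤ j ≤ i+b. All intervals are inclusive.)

0, 3, 4

Evaluate at each i in [0,10]:
  i=0: ✓ (witness j=2)
  i=1: ✗ (none in [3,3])
  i=2: ✗ (none in [4,4])
  i=3: ✓ (witness j=5)
  i=4: ✓ (witness j=6)
  i=5: ✗ (none in [7,7])
  i=6: ✗ (none in [8,8])
  i=7: ✗ (none in [9,9])
  i=8: ✗ (none in [10,10])
  i=9: ✗ (none in [11,11])
  i=10: ✗ (none in [12,12])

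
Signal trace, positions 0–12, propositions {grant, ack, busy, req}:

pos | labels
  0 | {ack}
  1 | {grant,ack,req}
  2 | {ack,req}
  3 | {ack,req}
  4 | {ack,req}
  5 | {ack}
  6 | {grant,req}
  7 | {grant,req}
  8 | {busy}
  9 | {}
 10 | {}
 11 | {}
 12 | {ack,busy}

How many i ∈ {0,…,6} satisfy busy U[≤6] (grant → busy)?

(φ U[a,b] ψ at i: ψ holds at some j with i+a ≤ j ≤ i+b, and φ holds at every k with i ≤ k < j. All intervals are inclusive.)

5

Evaluate at each i in [0,6]:
  i=0: ✓ (rhs at j=0)
  i=1: ✗ (lhs fails at k=1 before rhs at j=2)
  i=2: ✓ (rhs at j=2)
  i=3: ✓ (rhs at j=3)
  i=4: ✓ (rhs at j=4)
  i=5: ✓ (rhs at j=5)
  i=6: ✗ (lhs fails at k=6 before rhs at j=8)
Positions where it holds: {0, 2, 3, 4, 5} → 5.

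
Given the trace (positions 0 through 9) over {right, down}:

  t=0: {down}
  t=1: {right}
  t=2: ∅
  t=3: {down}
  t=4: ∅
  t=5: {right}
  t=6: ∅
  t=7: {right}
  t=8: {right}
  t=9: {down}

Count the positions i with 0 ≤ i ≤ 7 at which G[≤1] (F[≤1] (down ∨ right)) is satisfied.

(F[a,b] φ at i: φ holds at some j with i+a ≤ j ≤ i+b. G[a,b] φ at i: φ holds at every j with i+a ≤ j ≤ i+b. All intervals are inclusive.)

8

Evaluate at each i in [0,7]:
  i=0: ✓ (all of [0,1])
  i=1: ✓ (all of [1,2])
  i=2: ✓ (all of [2,3])
  i=3: ✓ (all of [3,4])
  i=4: ✓ (all of [4,5])
  i=5: ✓ (all of [5,6])
  i=6: ✓ (all of [6,7])
  i=7: ✓ (all of [7,8])
Positions where it holds: {0, 1, 2, 3, 4, 5, 6, 7} → 8.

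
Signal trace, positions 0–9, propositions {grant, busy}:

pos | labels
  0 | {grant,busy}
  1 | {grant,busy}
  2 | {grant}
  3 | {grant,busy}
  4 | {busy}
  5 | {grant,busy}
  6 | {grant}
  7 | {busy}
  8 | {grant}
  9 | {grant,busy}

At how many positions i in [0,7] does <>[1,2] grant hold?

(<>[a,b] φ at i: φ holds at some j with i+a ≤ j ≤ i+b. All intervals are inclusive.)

Evaluate at each i in [0,7]:
  i=0: ✓ (witness j=1)
  i=1: ✓ (witness j=2)
  i=2: ✓ (witness j=3)
  i=3: ✓ (witness j=5)
  i=4: ✓ (witness j=5)
  i=5: ✓ (witness j=6)
  i=6: ✓ (witness j=8)
  i=7: ✓ (witness j=8)
Positions where it holds: {0, 1, 2, 3, 4, 5, 6, 7} → 8.

8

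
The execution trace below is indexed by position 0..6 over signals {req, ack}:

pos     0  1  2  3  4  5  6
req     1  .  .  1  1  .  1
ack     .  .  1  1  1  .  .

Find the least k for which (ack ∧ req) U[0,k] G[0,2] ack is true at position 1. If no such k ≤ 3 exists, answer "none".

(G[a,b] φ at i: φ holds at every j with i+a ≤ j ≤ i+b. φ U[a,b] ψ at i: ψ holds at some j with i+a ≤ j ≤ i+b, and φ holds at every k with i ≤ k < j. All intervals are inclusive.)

Need earliest j ≥ 1 with G[0,2] ack, and (ack ∧ req) at every k in [1,j-1].
  j=1: rhs fails.
  j=2: rhs holds but lhs fails at k=1.
  j=3: rhs fails.
  j=4: rhs fails.
No witness within the range → none.

none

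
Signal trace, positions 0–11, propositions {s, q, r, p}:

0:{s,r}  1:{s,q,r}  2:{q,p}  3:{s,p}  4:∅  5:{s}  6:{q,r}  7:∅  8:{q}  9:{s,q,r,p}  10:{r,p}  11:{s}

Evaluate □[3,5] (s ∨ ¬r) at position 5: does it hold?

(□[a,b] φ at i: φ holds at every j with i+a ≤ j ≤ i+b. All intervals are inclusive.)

Check (s ∨ ¬r) at every j in [8,10]:
  j=8: true
  j=9: true
  j=10: false
Fails at j=10 → formula fails.

Does not hold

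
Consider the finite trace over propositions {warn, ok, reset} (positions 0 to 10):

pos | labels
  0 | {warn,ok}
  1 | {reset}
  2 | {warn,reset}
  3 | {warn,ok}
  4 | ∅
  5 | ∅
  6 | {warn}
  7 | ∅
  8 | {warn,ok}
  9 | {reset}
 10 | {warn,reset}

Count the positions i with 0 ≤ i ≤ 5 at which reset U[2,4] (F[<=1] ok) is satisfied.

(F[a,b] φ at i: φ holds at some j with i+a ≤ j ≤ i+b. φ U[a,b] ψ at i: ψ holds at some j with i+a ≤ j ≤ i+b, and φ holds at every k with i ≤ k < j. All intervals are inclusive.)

1

Evaluate at each i in [0,5]:
  i=0: ✗ (lhs fails at k=0 before rhs at j=2)
  i=1: ✓ (rhs at j=3; lhs holds on [1,2])
  i=2: ✗ (no rhs in [4,6])
  i=3: ✗ (lhs fails at k=3 before rhs at j=7)
  i=4: ✗ (lhs fails at k=4 before rhs at j=7)
  i=5: ✗ (lhs fails at k=5 before rhs at j=7)
Positions where it holds: {1} → 1.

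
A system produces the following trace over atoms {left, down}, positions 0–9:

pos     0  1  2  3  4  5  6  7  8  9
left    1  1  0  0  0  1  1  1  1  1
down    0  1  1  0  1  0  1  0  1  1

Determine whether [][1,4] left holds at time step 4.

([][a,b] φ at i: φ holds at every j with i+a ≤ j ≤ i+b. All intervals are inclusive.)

Check left at every j in [5,8]:
  j=5: true
  j=6: true
  j=7: true
  j=8: true
All positions satisfy it → formula holds.

True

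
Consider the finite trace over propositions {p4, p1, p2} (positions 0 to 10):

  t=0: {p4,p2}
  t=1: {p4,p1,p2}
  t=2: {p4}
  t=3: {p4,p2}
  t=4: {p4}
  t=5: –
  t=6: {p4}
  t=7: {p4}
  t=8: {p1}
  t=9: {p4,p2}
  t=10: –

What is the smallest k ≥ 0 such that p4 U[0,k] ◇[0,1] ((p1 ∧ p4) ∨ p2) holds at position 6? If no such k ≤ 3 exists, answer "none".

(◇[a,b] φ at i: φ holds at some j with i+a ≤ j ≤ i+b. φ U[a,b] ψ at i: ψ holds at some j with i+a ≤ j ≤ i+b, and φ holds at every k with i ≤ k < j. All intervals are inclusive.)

Need earliest j ≥ 6 with ◇[0,1] ((p1 ∧ p4) ∨ p2), and p4 at every k in [6,j-1].
  j=6: rhs fails.
  j=7: rhs fails.
  j=8: rhs holds; lhs holds on [6,7]. k = 2.

2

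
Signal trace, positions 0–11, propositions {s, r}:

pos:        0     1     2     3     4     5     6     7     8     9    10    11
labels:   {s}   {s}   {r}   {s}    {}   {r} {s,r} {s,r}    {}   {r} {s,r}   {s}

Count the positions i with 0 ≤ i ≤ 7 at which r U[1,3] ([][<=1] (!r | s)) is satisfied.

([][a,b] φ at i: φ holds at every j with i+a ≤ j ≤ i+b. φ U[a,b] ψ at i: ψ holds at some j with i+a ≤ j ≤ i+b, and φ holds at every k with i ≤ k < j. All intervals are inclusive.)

Evaluate at each i in [0,7]:
  i=0: ✗ (lhs fails at k=0 before rhs at j=3)
  i=1: ✗ (lhs fails at k=1 before rhs at j=3)
  i=2: ✓ (rhs at j=3; lhs holds on [2,2])
  i=3: ✗ (lhs fails at k=3 before rhs at j=6)
  i=4: ✗ (lhs fails at k=4 before rhs at j=6)
  i=5: ✓ (rhs at j=6; lhs holds on [5,5])
  i=6: ✓ (rhs at j=7; lhs holds on [6,6])
  i=7: ✗ (lhs fails at k=8 before rhs at j=10)
Positions where it holds: {2, 5, 6} → 3.

3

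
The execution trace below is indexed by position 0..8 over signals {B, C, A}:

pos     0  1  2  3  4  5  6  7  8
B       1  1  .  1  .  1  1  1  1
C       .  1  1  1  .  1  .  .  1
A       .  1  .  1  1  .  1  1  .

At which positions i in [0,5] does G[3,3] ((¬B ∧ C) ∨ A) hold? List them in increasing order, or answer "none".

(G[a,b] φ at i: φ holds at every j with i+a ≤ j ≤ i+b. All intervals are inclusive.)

Evaluate at each i in [0,5]:
  i=0: ✓ (all of [3,3])
  i=1: ✓ (all of [4,4])
  i=2: ✗ (fails at j=5)
  i=3: ✓ (all of [6,6])
  i=4: ✓ (all of [7,7])
  i=5: ✗ (fails at j=8)

0, 1, 3, 4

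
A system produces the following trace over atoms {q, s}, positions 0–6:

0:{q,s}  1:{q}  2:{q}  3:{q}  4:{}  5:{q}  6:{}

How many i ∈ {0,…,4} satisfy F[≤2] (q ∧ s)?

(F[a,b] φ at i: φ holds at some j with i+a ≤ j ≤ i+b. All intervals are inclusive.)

Evaluate at each i in [0,4]:
  i=0: ✓ (witness j=0)
  i=1: ✗ (none in [1,3])
  i=2: ✗ (none in [2,4])
  i=3: ✗ (none in [3,5])
  i=4: ✗ (none in [4,6])
Positions where it holds: {0} → 1.

1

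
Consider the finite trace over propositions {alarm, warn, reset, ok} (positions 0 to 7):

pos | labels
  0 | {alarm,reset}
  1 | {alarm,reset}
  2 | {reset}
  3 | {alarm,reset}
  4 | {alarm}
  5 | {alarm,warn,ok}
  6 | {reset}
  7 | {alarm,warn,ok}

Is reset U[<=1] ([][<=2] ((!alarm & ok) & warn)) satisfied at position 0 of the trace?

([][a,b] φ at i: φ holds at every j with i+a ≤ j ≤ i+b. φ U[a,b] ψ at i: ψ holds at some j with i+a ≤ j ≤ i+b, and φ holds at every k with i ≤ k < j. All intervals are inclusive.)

Need some j in [0,1] with [][<=2] ((!alarm & ok) & warn), and reset at every k in [0,j-1].
  j=0: [][<=2] ((!alarm & ok) & warn) — fails at 0.
  j=1: [][<=2] ((!alarm & ok) & warn) — fails at 1.
No j in the window works → until fails.

Does not hold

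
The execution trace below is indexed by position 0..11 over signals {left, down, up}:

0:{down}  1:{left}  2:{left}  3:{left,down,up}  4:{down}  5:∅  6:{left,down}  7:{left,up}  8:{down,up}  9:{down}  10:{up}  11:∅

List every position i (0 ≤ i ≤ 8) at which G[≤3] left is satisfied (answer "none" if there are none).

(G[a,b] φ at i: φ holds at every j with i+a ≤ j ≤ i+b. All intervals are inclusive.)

Evaluate at each i in [0,8]:
  i=0: ✗ (fails at j=0)
  i=1: ✗ (fails at j=4)
  i=2: ✗ (fails at j=4)
  i=3: ✗ (fails at j=4)
  i=4: ✗ (fails at j=4)
  i=5: ✗ (fails at j=5)
  i=6: ✗ (fails at j=8)
  i=7: ✗ (fails at j=8)
  i=8: ✗ (fails at j=8)

none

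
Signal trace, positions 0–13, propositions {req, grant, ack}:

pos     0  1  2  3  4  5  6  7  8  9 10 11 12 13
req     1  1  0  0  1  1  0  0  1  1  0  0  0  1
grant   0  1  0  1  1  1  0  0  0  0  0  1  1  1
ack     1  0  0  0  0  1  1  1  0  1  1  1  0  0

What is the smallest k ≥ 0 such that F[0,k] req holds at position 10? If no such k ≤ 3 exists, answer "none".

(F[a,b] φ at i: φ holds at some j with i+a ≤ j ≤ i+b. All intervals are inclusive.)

Scan j = 10,11,… for req:
  j=10: fails
  j=11: fails
  j=12: fails
  j=13: holds
First hit at j=13, so smallest k = 13-10 = 3.

3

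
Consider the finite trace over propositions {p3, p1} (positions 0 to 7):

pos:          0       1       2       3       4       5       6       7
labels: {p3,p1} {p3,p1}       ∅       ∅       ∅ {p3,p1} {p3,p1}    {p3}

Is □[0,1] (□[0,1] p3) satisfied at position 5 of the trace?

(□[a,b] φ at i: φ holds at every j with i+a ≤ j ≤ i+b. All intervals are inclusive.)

Check □[0,1] p3 at every j in [5,6]:
  j=5: holds on [5,6]
  j=6: holds on [6,7]
All positions satisfy it → formula holds.

Holds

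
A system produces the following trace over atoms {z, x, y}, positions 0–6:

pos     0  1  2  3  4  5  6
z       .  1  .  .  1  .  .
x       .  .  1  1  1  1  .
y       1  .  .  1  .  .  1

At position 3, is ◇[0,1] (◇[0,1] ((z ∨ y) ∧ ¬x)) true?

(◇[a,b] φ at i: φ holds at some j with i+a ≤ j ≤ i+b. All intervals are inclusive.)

Check ◇[0,1] ((z ∨ y) ∧ ¬x) at each j in [3,4]:
  j=3: fails (none in [3,4])
  j=4: fails (none in [4,5])
No position in the window satisfies it → formula fails.

No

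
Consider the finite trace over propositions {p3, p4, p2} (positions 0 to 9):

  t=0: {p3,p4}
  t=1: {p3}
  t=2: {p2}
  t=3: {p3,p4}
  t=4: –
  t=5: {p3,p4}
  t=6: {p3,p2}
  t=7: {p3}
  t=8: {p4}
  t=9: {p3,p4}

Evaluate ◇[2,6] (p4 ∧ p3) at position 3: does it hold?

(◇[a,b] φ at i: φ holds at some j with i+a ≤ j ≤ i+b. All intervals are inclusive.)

Check (p4 ∧ p3) at each j in [5,9]:
  j=5: true
  j=6: false
  j=7: false
  j=8: false
  j=9: true
Found at j=5 → formula holds.

True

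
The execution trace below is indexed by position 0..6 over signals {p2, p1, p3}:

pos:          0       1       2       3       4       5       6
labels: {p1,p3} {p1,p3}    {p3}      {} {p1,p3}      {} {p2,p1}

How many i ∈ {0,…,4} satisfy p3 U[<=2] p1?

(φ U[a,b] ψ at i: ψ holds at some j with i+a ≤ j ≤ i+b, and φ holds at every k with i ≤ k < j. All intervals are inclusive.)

Evaluate at each i in [0,4]:
  i=0: ✓ (rhs at j=0)
  i=1: ✓ (rhs at j=1)
  i=2: ✗ (lhs fails at k=3 before rhs at j=4)
  i=3: ✗ (lhs fails at k=3 before rhs at j=4)
  i=4: ✓ (rhs at j=4)
Positions where it holds: {0, 1, 4} → 3.

3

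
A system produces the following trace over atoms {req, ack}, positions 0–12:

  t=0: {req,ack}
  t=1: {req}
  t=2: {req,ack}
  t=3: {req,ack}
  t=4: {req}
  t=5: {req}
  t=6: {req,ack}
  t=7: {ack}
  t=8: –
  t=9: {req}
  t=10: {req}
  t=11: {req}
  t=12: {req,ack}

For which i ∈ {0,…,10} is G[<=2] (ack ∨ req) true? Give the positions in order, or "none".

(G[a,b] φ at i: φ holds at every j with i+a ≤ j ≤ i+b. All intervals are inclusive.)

Evaluate at each i in [0,10]:
  i=0: ✓ (all of [0,2])
  i=1: ✓ (all of [1,3])
  i=2: ✓ (all of [2,4])
  i=3: ✓ (all of [3,5])
  i=4: ✓ (all of [4,6])
  i=5: ✓ (all of [5,7])
  i=6: ✗ (fails at j=8)
  i=7: ✗ (fails at j=8)
  i=8: ✗ (fails at j=8)
  i=9: ✓ (all of [9,11])
  i=10: ✓ (all of [10,12])

0, 1, 2, 3, 4, 5, 9, 10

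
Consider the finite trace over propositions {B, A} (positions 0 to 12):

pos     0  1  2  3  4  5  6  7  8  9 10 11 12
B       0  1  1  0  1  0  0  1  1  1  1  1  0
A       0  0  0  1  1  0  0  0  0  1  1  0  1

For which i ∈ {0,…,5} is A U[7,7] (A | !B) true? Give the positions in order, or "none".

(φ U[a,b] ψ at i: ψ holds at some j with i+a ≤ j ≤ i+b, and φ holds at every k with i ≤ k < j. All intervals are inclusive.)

Evaluate at each i in [0,5]:
  i=0: ✗ (no rhs in [7,7])
  i=1: ✗ (no rhs in [8,8])
  i=2: ✗ (lhs fails at k=2 before rhs at j=9)
  i=3: ✗ (lhs fails at k=5 before rhs at j=10)
  i=4: ✗ (no rhs in [11,11])
  i=5: ✗ (lhs fails at k=5 before rhs at j=12)

none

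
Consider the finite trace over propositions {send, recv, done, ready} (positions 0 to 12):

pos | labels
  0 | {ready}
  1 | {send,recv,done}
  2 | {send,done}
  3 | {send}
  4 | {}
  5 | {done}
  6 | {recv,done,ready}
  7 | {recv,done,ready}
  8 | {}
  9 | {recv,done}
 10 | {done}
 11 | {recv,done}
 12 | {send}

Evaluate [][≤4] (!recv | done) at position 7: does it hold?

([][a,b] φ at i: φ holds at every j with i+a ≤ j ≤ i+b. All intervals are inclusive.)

Check (!recv | done) at every j in [7,11]:
  j=7: true
  j=8: true
  j=9: true
  j=10: true
  j=11: true
All positions satisfy it → formula holds.

Holds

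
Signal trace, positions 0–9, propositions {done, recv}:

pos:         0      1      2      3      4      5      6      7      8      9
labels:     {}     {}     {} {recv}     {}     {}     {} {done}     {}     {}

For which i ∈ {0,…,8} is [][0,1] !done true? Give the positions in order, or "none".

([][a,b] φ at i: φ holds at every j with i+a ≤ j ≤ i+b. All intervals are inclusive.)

0, 1, 2, 3, 4, 5, 8

Evaluate at each i in [0,8]:
  i=0: ✓ (all of [0,1])
  i=1: ✓ (all of [1,2])
  i=2: ✓ (all of [2,3])
  i=3: ✓ (all of [3,4])
  i=4: ✓ (all of [4,5])
  i=5: ✓ (all of [5,6])
  i=6: ✗ (fails at j=7)
  i=7: ✗ (fails at j=7)
  i=8: ✓ (all of [8,9])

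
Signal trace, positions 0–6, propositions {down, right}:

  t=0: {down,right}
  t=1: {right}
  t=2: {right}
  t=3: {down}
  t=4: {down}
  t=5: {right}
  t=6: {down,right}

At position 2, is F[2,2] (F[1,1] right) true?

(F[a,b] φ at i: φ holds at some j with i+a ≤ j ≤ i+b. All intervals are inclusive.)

Check F[1,1] right at each j in [4,4]:
  j=4: holds (witness at 5)
Found at j=4 → formula holds.

Yes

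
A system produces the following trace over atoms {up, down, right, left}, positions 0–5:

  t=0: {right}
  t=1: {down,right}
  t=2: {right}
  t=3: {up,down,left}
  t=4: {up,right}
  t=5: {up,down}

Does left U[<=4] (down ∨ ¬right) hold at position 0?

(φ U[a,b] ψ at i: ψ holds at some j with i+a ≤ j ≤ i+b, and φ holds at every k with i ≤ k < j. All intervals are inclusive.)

Need some j in [0,4] with (down ∨ ¬right), and left at every k in [0,j-1].
  j=0: (down ∨ ¬right) false.
  j=1: (down ∨ ¬right) holds, but left fails at k=0 → not this j.
  j=2: (down ∨ ¬right) false.
  j=3: (down ∨ ¬right) holds, but left fails at k=0 → not this j.
  j=4: (down ∨ ¬right) false.
No j in the window works → until fails.

No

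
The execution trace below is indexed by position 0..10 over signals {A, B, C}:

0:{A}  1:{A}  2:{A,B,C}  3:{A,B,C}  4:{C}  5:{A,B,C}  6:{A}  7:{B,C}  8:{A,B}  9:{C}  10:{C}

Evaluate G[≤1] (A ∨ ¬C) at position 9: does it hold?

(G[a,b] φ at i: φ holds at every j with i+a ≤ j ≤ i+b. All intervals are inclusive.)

Does not hold

Check (A ∨ ¬C) at every j in [9,10]:
  j=9: false
  j=10: false
Fails at j=9 → formula fails.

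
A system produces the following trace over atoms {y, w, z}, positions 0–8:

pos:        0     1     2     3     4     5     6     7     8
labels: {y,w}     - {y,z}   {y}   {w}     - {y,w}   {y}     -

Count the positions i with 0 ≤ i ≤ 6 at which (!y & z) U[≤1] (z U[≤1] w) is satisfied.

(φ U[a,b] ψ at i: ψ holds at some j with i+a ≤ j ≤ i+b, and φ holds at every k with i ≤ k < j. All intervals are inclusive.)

3

Evaluate at each i in [0,6]:
  i=0: ✓ (rhs at j=0)
  i=1: ✗ (no rhs in [1,2])
  i=2: ✗ (no rhs in [2,3])
  i=3: ✗ (lhs fails at k=3 before rhs at j=4)
  i=4: ✓ (rhs at j=4)
  i=5: ✗ (lhs fails at k=5 before rhs at j=6)
  i=6: ✓ (rhs at j=6)
Positions where it holds: {0, 4, 6} → 3.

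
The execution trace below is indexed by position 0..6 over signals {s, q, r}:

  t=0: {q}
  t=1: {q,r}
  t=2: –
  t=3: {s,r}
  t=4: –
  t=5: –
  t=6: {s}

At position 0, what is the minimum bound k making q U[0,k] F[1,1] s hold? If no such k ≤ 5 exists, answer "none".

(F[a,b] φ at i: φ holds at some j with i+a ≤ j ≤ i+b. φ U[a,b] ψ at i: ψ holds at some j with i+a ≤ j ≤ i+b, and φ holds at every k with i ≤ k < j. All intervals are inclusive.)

2

Need earliest j ≥ 0 with F[1,1] s, and q at every k in [0,j-1].
  j=0: rhs fails.
  j=1: rhs fails.
  j=2: rhs holds; lhs holds on [0,1]. k = 2.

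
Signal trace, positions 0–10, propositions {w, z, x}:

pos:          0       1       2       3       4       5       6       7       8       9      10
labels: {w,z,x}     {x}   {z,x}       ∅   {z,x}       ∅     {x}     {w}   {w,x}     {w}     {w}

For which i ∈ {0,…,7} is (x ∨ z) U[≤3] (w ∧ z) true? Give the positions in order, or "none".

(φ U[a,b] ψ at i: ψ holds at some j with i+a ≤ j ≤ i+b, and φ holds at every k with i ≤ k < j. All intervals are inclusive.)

0

Evaluate at each i in [0,7]:
  i=0: ✓ (rhs at j=0)
  i=1: ✗ (no rhs in [1,4])
  i=2: ✗ (no rhs in [2,5])
  i=3: ✗ (no rhs in [3,6])
  i=4: ✗ (no rhs in [4,7])
  i=5: ✗ (no rhs in [5,8])
  i=6: ✗ (no rhs in [6,9])
  i=7: ✗ (no rhs in [7,10])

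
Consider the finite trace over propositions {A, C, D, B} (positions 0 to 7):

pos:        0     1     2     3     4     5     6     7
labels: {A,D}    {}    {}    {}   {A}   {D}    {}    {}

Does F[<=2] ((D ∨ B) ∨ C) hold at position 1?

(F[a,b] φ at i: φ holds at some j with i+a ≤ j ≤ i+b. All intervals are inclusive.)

Check ((D ∨ B) ∨ C) at each j in [1,3]:
  j=1: false
  j=2: false
  j=3: false
No position in the window satisfies it → formula fails.

False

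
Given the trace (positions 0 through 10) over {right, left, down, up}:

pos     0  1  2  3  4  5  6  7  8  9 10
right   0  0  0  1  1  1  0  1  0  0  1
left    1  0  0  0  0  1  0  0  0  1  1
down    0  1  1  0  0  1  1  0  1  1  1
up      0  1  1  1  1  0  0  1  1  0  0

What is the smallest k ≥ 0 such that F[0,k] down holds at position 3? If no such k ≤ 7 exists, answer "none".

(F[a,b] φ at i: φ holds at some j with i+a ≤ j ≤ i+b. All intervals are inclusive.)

Scan j = 3,4,… for down:
  j=3: fails
  j=4: fails
  j=5: holds
First hit at j=5, so smallest k = 5-3 = 2.

2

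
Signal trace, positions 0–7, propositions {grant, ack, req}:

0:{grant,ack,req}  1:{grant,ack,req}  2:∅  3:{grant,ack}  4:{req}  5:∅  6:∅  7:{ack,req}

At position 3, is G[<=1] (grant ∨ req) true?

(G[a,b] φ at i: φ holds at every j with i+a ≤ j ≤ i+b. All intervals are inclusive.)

Check (grant ∨ req) at every j in [3,4]:
  j=3: true
  j=4: true
All positions satisfy it → formula holds.

True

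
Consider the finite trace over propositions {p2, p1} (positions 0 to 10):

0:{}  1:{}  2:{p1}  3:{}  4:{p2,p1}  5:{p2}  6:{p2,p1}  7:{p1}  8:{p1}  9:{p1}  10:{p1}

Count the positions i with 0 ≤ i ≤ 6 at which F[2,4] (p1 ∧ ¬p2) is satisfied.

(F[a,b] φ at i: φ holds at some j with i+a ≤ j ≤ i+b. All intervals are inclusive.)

5

Evaluate at each i in [0,6]:
  i=0: ✓ (witness j=2)
  i=1: ✗ (none in [3,5])
  i=2: ✗ (none in [4,6])
  i=3: ✓ (witness j=7)
  i=4: ✓ (witness j=7)
  i=5: ✓ (witness j=7)
  i=6: ✓ (witness j=8)
Positions where it holds: {0, 3, 4, 5, 6} → 5.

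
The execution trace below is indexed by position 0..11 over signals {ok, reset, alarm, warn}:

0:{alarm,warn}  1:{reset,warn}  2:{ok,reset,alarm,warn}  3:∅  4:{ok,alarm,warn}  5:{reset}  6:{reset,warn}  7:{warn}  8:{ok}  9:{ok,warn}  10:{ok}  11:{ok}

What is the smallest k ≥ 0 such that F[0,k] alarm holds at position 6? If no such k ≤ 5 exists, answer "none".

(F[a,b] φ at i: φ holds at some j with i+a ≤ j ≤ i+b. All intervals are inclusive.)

Scan j = 6,7,… for alarm:
  j=6: fails
  j=7: fails
  j=8: fails
  j=9: fails
  j=10: fails
  j=11: fails
No j in [6,11] satisfies it → none.

none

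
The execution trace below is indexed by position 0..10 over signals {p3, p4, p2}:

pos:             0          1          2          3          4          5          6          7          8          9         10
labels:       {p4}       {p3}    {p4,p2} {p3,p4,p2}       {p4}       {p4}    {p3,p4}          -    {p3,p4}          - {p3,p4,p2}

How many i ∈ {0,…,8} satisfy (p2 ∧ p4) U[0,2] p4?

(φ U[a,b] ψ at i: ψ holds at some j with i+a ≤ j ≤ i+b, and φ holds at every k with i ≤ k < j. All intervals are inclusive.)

Evaluate at each i in [0,8]:
  i=0: ✓ (rhs at j=0)
  i=1: ✗ (lhs fails at k=1 before rhs at j=2)
  i=2: ✓ (rhs at j=2)
  i=3: ✓ (rhs at j=3)
  i=4: ✓ (rhs at j=4)
  i=5: ✓ (rhs at j=5)
  i=6: ✓ (rhs at j=6)
  i=7: ✗ (lhs fails at k=7 before rhs at j=8)
  i=8: ✓ (rhs at j=8)
Positions where it holds: {0, 2, 3, 4, 5, 6, 8} → 7.

7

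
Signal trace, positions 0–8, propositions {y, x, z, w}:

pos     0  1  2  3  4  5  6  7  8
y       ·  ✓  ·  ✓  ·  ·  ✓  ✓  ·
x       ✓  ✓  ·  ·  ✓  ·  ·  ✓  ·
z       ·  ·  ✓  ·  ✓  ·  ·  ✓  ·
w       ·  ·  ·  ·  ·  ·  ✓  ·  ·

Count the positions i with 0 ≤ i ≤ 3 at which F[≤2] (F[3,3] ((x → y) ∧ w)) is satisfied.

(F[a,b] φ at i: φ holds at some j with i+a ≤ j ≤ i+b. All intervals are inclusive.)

3

Evaluate at each i in [0,3]:
  i=0: ✗ (none in [0,2])
  i=1: ✓ (witness j=3)
  i=2: ✓ (witness j=3)
  i=3: ✓ (witness j=3)
Positions where it holds: {1, 2, 3} → 3.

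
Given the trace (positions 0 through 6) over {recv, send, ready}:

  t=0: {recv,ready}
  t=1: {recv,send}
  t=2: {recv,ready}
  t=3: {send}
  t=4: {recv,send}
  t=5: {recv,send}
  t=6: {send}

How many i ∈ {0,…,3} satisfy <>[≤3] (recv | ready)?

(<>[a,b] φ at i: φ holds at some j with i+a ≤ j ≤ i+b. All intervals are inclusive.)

Evaluate at each i in [0,3]:
  i=0: ✓ (witness j=0)
  i=1: ✓ (witness j=1)
  i=2: ✓ (witness j=2)
  i=3: ✓ (witness j=4)
Positions where it holds: {0, 1, 2, 3} → 4.

4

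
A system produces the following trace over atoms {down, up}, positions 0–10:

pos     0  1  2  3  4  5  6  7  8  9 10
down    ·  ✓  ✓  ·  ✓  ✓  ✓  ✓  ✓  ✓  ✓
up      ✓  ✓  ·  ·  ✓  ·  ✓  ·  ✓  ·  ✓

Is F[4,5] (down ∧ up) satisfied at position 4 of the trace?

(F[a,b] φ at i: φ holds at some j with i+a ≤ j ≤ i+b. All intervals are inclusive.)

Check (down ∧ up) at each j in [8,9]:
  j=8: true
  j=9: false
Found at j=8 → formula holds.

Yes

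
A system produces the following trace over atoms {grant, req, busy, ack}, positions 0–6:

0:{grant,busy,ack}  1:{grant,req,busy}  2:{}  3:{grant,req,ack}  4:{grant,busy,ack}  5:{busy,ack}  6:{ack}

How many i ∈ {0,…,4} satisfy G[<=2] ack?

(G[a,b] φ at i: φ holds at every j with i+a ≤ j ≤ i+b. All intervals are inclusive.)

Evaluate at each i in [0,4]:
  i=0: ✗ (fails at j=1)
  i=1: ✗ (fails at j=1)
  i=2: ✗ (fails at j=2)
  i=3: ✓ (all of [3,5])
  i=4: ✓ (all of [4,6])
Positions where it holds: {3, 4} → 2.

2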